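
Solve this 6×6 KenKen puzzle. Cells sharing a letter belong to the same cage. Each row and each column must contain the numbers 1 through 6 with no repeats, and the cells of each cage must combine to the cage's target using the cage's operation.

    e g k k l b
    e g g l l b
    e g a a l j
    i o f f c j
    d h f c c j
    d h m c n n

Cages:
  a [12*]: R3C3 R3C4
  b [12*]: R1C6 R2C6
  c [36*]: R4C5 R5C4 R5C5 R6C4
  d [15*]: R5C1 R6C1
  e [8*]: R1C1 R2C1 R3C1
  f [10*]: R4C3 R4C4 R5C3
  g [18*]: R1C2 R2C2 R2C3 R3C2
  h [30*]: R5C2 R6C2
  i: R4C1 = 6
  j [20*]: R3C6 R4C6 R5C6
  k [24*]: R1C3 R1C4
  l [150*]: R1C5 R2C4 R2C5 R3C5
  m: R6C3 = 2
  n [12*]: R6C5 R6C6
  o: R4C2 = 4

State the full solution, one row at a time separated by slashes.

Cage l has product 150, so R2C4 = 5.
Cage i is a single given cell, leaving R4C1 = 6.
Cage o is given, leaving R4C2 = 4.
Cage m is a single given cell, which forces R6C3 = 2.
The 3 cells of cage f must have product 10; hence R4C4 = 2.
Row 1 needs a 5, and only R1C5 is open for it.
In row 3, 5 can only go at R3C6, so R3C6 = 5.
5 is placed in column 6; hence R4C6 = 1.
The 3 cells of cage j must have product 20; hence R5C6 = 4.
Column 6 already has 4, leaving R6C6 = 3.
Row 4 now contains 1, which forces R4C3 = 5.
Row 4 now contains 1, which forces R4C5 = 3.
The two cells of cage d must have product 15, which forces R5C1 = 3.
The 3 cells of cage f must have product 10, which forces R5C3 = 1.
Row 5 already has 1; hence R5C4 = 6.
Row 5 already has 1, leaving R5C5 = 2.
Row 6 already has 3; hence R6C1 = 5.
5 is placed in row 6, which forces R6C2 = 6.
Row 6 already has 3, leaving R6C5 = 4.
Cage k needs two cells with product 24, so R1C3 = 6.
6 is placed in column 4; hence R1C4 = 4.
6 is placed in row 1, leaving R1C6 = 2.
Column 3 already has 1, which forces R2C3 = 3.
2 is placed in column 6; hence R2C6 = 6.
3 is placed in column 3, so R3C3 = 4.
Column 4 already has 4, so R3C4 = 3.
Row 5 already has 6, which forces R5C2 = 5.
Row 6 already has 4; hence R6C4 = 1.
Row 1 already has 2; hence R1C1 = 1.
Cage g needs product 18, leaving R1C2 = 3.
The 3 cells of cage e must have product 8, so R2C1 = 4.
6 is placed in row 2, which forces R2C5 = 1.
Cage e has product 8, which forces R3C1 = 2.
Row 3 already has 2, so R3C2 = 1.
The 4 cells of cage l must have product 150; hence R3C5 = 6.
1 is placed in row 2, which forces R2C2 = 2.

1 3 6 4 5 2 / 4 2 3 5 1 6 / 2 1 4 3 6 5 / 6 4 5 2 3 1 / 3 5 1 6 2 4 / 5 6 2 1 4 3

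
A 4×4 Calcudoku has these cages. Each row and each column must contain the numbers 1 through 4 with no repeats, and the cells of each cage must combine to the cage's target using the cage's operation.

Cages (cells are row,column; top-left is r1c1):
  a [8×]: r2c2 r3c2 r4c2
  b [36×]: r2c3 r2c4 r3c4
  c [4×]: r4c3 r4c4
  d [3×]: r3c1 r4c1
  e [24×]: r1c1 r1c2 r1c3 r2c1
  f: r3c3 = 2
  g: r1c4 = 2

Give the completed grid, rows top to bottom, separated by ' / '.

G is a freebie, so r1c4 = 2.
The 3 cells of cage b must have product 36; hence r2c3 = 3.
Cage b has product 36, so r2c4 = 4.
Cage f is a single given cell, which forces r3c3 = 2.
Cage b needs product 36, so r3c4 = 3.
Column 4 now contains 4, which forces r4c4 = 1.
Cage e needs product 24, so r2c1 = 2.
2 is placed in row 2; hence r2c2 = 1.
Row 3 now contains 3, which forces r3c1 = 1.
Column 2 now contains 1; hence r3c2 = 4.
1 is placed in row 4, leaving r4c1 = 3.
Column 2 already has 4, so r4c2 = 2.
1 is placed in row 4, so r4c3 = 4.
3 is placed in column 1, leaving r1c1 = 4.
Column 2 already has 4, so r1c2 = 3.
Column 3 already has 4, so r1c3 = 1.

4 3 1 2 / 2 1 3 4 / 1 4 2 3 / 3 2 4 1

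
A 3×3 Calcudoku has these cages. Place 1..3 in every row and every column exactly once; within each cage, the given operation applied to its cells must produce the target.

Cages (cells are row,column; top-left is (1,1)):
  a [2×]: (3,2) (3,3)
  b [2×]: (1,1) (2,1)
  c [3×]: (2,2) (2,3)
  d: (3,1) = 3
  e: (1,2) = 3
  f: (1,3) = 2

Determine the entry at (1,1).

E is a freebie; hence (1,2) = 3.
F is a freebie, so (1,3) = 2.
3 is placed in column 2; hence (2,2) = 1.
Row 2 already has 1, leaving (2,3) = 3.
D is a freebie, which forces (3,1) = 3.
1 is placed in column 2, leaving (3,2) = 2.
Column 3 already has 2, which forces (3,3) = 1.
Row 1 already has 2, leaving (1,1) = 1.
Row 2 already has 1, so (2,1) = 2.
Completed grid: 1 3 2 / 2 1 3 / 3 2 1.

1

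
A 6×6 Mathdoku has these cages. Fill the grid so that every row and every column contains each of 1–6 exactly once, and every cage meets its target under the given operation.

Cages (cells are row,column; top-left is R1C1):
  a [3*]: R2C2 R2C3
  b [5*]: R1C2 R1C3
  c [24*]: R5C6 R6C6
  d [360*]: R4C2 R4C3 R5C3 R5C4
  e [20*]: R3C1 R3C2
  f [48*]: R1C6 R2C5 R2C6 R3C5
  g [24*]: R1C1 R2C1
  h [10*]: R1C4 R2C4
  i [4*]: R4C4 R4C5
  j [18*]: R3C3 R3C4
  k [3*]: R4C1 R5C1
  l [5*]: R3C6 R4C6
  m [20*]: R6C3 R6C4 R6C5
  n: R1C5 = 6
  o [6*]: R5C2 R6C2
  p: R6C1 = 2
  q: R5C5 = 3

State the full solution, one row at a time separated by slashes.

Cage n is a single given cell, leaving R1C5 = 6.
Q is a freebie, so R5C5 = 3.
P is a freebie; hence R6C1 = 2.
6 is placed in row 1, leaving R1C1 = 4.
Cage g's pair has product 24; hence R2C1 = 6.
Column 1 now contains 4; hence R3C1 = 5.
5 is placed in row 3, leaving R3C2 = 4.
5 is placed in row 3, leaving R3C6 = 1.
Cage k needs two cells with product 3, leaving R4C1 = 3.
1 is placed in column 6, leaving R4C6 = 5.
Row 5 now contains 3, leaving R5C1 = 1.
The 4 cells of cage f must have product 48, so R2C5 = 4.
Row 3 already has 1, which forces R3C5 = 2.
Column 5 already has 4, so R4C5 = 1.
1 is placed in column 5, which forces R6C5 = 5.
1 is placed in row 4, which forces R4C4 = 4.
Column 4 already has 4, so R6C4 = 1.
Cage o needs two cells with product 6, leaving R5C2 = 2.
Row 6 now contains 1, leaving R6C2 = 3.
Row 6 now contains 1, which forces R6C3 = 4.
Row 6 now contains 4; hence R6C6 = 6.
Column 2 now contains 3, so R2C2 = 1.
Cage a needs two cells with product 3, so R2C3 = 3.
3 is placed in row 2; hence R2C6 = 2.
3 is placed in column 3, leaving R3C3 = 6.
6 is placed in row 3, which forces R3C4 = 3.
Column 2 now contains 2; hence R4C2 = 6.
Cage d has product 360; hence R4C3 = 2.
Column 3 already has 6; hence R5C3 = 5.
5 is placed in row 5; hence R5C4 = 6.
Column 6 now contains 6, so R5C6 = 4.
Column 2 already has 1, so R1C2 = 5.
5 is placed in column 3, which forces R1C3 = 1.
Cage h needs two cells with product 10, leaving R1C4 = 2.
Column 6 now contains 2, leaving R1C6 = 3.
Row 2 now contains 2, leaving R2C4 = 5.

4 5 1 2 6 3 / 6 1 3 5 4 2 / 5 4 6 3 2 1 / 3 6 2 4 1 5 / 1 2 5 6 3 4 / 2 3 4 1 5 6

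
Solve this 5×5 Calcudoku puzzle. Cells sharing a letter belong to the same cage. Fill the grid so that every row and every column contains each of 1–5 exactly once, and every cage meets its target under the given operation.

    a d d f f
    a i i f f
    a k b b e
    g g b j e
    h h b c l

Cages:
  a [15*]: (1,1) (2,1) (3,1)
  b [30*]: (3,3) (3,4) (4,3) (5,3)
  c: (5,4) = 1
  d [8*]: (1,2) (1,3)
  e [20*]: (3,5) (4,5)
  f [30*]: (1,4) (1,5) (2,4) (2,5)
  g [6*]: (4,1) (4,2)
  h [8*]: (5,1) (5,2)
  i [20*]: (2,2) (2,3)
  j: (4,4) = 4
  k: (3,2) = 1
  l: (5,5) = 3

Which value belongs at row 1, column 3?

Cage k is given, which forces (3,2) = 1.
J is a freebie, leaving (4,4) = 4.
4 is placed in row 4, so (4,5) = 5.
Cage c is a single given cell; hence (5,4) = 1.
Cage l is given; hence (5,5) = 3.
Column 5 now contains 5, leaving (3,5) = 4.
Cage b has product 30, so (4,3) = 1.
The only place for 2 in row 2 is (2,5).
2 is placed in column 5, leaving (1,5) = 1.
The 3 cells of cage a must have product 15, which forces (2,1) = 1.
In row 2, 3 can only go at (2,4), so (2,4) = 3.
3 is placed in column 4; hence (1,4) = 5.
Cage b needs product 30, so (3,3) = 3.
Column 4 now contains 5, so (3,4) = 2.
5 is placed in row 1, leaving (1,1) = 3.
Row 3 now contains 3, which forces (3,1) = 5.
Column 1 already has 3, leaving (4,1) = 2.
Row 4 now contains 2; hence (4,2) = 3.
Column 1 already has 2; hence (5,1) = 4.
4 is placed in row 5, so (5,2) = 2.
Cage b needs product 30, leaving (5,3) = 5.
Column 2 now contains 2; hence (1,2) = 4.
Cage d needs two cells with product 8, so (1,3) = 2.
The two cells of cage i must have product 20, so (2,2) = 5.
5 is placed in column 3, so (2,3) = 4.
Completed grid: 3 4 2 5 1 / 1 5 4 3 2 / 5 1 3 2 4 / 2 3 1 4 5 / 4 2 5 1 3.

2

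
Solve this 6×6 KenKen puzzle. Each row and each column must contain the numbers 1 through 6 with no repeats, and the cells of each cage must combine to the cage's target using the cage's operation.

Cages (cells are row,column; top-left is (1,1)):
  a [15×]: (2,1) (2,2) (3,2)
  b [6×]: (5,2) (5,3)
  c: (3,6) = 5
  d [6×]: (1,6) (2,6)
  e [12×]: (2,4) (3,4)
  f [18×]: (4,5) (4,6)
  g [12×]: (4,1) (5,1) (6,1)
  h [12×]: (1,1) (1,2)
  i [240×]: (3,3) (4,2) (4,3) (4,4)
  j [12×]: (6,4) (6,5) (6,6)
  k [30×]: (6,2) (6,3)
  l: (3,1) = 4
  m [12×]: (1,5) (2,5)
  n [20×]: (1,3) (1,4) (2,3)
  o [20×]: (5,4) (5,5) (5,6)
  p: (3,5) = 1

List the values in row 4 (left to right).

Cage l is given, so (3,1) = 4.
Cage p is given; hence (3,5) = 1.
C is a freebie, so (3,6) = 5.
5 is placed in row 3, leaving (3,2) = 3.
Row 4 needs a 1, and only (4,1) is open for it.
Column 1 now contains 1, so (2,1) = 5.
Cage a needs product 15, leaving (2,2) = 1.
In row 5, 3 can only go at (5,3), so (5,3) = 3.
Cage b needs two cells with product 6, so (5,2) = 2.
Row 5 now contains 2, so (5,1) = 6.
The 3 cells of cage g must have product 12, so (6,1) = 2.
Column 1 already has 2; hence (1,1) = 3.
Cage h needs two cells with product 12, leaving (1,2) = 4.
In row 1, 6 can only go at (1,5), so (1,5) = 6.
6 is placed in column 5, so (2,5) = 2.
6 is placed in column 5, leaving (4,5) = 3.
The two cells of cage f must have product 18, so (4,6) = 6.
Column 5 now contains 3, leaving (6,5) = 4.
Cage d needs two cells with product 6, which forces (1,6) = 2.
Row 2 now contains 2, so (2,3) = 4.
Row 2 now contains 2, so (2,4) = 6.
Column 6 already has 6, which forces (2,6) = 3.
Cage i has product 240, which forces (3,3) = 6.
The two cells of cage e must have product 12, so (3,4) = 2.
Row 4 now contains 6; hence (4,2) = 5.
4 is placed in column 3, leaving (4,3) = 2.
2 is placed in column 4, leaving (4,4) = 4.
4 is placed in column 4, which forces (5,4) = 1.
Column 5 now contains 4, leaving (5,5) = 5.
Row 5 already has 1; hence (5,6) = 4.
5 is placed in column 2; hence (6,2) = 6.
6 is placed in column 3, so (6,3) = 5.
Column 4 already has 1, leaving (6,4) = 3.
Column 6 now contains 3, so (6,6) = 1.
5 is placed in column 3; hence (1,3) = 1.
Column 4 already has 1, leaving (1,4) = 5.
Completed grid: 3 4 1 5 6 2 / 5 1 4 6 2 3 / 4 3 6 2 1 5 / 1 5 2 4 3 6 / 6 2 3 1 5 4 / 2 6 5 3 4 1.

1 5 2 4 3 6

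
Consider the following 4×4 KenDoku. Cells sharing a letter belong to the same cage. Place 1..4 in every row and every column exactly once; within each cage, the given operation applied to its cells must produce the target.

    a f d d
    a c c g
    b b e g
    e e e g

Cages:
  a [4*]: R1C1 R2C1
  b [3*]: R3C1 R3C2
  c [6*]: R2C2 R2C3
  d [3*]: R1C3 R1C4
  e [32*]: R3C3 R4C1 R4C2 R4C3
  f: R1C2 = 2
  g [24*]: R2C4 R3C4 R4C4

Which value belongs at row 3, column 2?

F is a freebie; hence R1C2 = 2.
Column 2 now contains 2, leaving R2C2 = 3.
3 is placed in row 2; hence R2C3 = 2.
Row 2 already has 2, which forces R2C4 = 4.
3 is placed in column 2, which forces R3C2 = 1.
The 4 cells of cage e must have product 32, so R3C3 = 4.
Column 2 now contains 1, leaving R4C2 = 4.
Column 3 now contains 2, which forces R4C3 = 1.
The two cells of cage a must have product 4, leaving R1C1 = 4.
Column 3 now contains 1, which forces R1C3 = 3.
Cage d needs two cells with product 3, so R1C4 = 1.
Row 2 now contains 4, leaving R2C1 = 1.
Row 3 already has 1, so R3C1 = 3.
3 is placed in row 3, leaving R3C4 = 2.
Row 4 already has 1, which forces R4C1 = 2.
Column 4 now contains 2; hence R4C4 = 3.
The full grid is 4 2 3 1 / 1 3 2 4 / 3 1 4 2 / 2 4 1 3.

1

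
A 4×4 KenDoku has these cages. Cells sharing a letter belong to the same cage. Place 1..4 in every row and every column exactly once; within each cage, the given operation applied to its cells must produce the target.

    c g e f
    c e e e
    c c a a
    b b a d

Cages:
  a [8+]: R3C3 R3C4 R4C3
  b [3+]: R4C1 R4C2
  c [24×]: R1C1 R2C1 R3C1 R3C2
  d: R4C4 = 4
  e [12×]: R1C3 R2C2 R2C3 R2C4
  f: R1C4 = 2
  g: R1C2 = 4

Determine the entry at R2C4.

1

Cage g is given, leaving R1C2 = 4.
F is a freebie, leaving R1C4 = 2.
Cage d is a single given cell, which forces R4C4 = 4.
Row 1 now contains 2; hence R1C3 = 1.
Cage e needs product 12, so R2C3 = 4.
Column 3 already has 4; hence R3C3 = 2.
Column 3 already has 1, leaving R4C3 = 3.
1 is placed in row 1, leaving R1C1 = 3.
The 4 cells of cage c must have product 24; hence R2C1 = 2.
Cage c has product 24, leaving R3C1 = 4.
Cage c needs product 24, leaving R3C2 = 1.
Cage a needs sum 8, leaving R3C4 = 3.
Column 1 now contains 2, so R4C1 = 1.
Column 2 already has 1, so R4C2 = 2.
Column 2 already has 1, leaving R2C2 = 3.
Column 4 already has 3, so R2C4 = 1.
Filled in: 3 4 1 2 / 2 3 4 1 / 4 1 2 3 / 1 2 3 4.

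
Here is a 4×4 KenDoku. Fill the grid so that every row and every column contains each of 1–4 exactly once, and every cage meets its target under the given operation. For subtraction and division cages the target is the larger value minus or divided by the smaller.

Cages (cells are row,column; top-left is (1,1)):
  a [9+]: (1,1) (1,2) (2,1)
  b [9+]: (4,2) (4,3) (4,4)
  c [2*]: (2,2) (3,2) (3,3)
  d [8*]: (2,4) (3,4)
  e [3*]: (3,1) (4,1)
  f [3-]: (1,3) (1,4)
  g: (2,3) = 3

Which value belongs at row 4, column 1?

1

The 3 cells of cage c must have product 2; hence (2,2) = 1.
Cage g is given, which forces (2,3) = 3.
Cage c has product 2, leaving (3,2) = 2.
The 3 cells of cage c must have product 2; hence (3,3) = 1.
Row 3 already has 2, so (3,4) = 4.
Column 3 now contains 1, so (1,3) = 4.
Column 4 already has 4, so (1,4) = 1.
Column 4 already has 4, which forces (2,4) = 2.
Row 3 already has 1; hence (3,1) = 3.
Cage e's pair has product 3; hence (4,1) = 1.
Column 3 already has 4, which forces (4,3) = 2.
Column 4 now contains 2, so (4,4) = 3.
Column 1 already has 3, which forces (1,1) = 2.
Row 1 already has 4; hence (1,2) = 3.
Row 2 now contains 2, which forces (2,1) = 4.
3 is placed in row 4, which forces (4,2) = 4.
Filled in: 2 3 4 1 / 4 1 3 2 / 3 2 1 4 / 1 4 2 3.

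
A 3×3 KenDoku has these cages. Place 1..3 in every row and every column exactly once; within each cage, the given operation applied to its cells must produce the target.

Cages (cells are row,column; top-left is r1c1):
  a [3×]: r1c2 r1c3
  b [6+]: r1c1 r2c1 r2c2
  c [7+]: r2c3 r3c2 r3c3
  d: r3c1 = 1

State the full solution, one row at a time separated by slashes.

D is a freebie, so r3c1 = 1.
Row 3 now contains 1, so r3c3 = 3.
Cage a's pair has product 3, so r1c2 = 3.
Column 3 now contains 3; hence r1c3 = 1.
Cage b needs sum 6, which forces r2c2 = 1.
Column 3 now contains 3; hence r2c3 = 2.
Row 3 already has 3; hence r3c2 = 2.
Row 1 already has 3, leaving r1c1 = 2.
Row 2 already has 2, leaving r2c1 = 3.

2 3 1 / 3 1 2 / 1 2 3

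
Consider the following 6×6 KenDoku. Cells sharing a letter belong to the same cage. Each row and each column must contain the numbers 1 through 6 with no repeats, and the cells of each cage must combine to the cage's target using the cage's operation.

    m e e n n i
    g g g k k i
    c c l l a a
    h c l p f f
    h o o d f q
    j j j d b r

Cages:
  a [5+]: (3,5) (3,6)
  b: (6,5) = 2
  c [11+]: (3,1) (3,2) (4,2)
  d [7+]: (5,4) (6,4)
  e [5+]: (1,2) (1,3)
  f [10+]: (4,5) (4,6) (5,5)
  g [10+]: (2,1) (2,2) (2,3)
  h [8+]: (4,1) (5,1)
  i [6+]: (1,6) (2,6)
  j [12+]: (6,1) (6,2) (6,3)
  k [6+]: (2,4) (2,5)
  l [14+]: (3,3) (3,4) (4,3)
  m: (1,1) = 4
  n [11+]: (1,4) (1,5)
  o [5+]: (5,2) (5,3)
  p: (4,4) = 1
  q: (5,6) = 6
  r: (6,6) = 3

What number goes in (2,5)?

M is a freebie, leaving (1,1) = 4.
Cage p is given, leaving (4,4) = 1.
Cage q is given; hence (5,6) = 6.
Cage b is given; hence (6,5) = 2.
R is a freebie, so (6,6) = 3.
Row 1 needs a 1, and only (1,6) is open for it.
Cage i's pair has sum 6, leaving (2,6) = 5.
Row 2 already has 5, so (2,4) = 2.
Cage k needs two cells with sum 6, so (2,5) = 4.
Column 4 now contains 2; hence (5,4) = 3.
The two cells of cage d must have sum 7, leaving (6,4) = 4.
The only place for 2 in row 5 is (5,1).
The two cells of cage h must have sum 8, so (4,1) = 6.
In row 5, 5 can only go at (5,5), so (5,5) = 5.
The two cells of cage n must have sum 11, leaving (1,4) = 5.
5 is placed in column 5, which forces (1,5) = 6.
Column 4 now contains 5, which forces (3,4) = 6.
5 is placed in column 5, which forces (4,5) = 3.
The 3 cells of cage f must have sum 10, leaving (4,6) = 2.
The 3 cells of cage c must have sum 11, which forces (3,1) = 5.
Cage l needs sum 14; hence (3,3) = 3.
3 is placed in column 5, which forces (3,5) = 1.
Column 6 now contains 2, which forces (3,6) = 4.
Row 4 now contains 3, which forces (4,3) = 5.
Column 1 already has 5, which forces (6,1) = 1.
Row 6 already has 1, which forces (6,3) = 6.
Cage e needs two cells with sum 5, leaving (1,2) = 3.
Column 3 now contains 3, leaving (1,3) = 2.
1 is placed in column 1, leaving (2,1) = 3.
Cage g has sum 10, which forces (2,2) = 6.
Column 3 already has 6, leaving (2,3) = 1.
Row 3 already has 1, so (3,2) = 2.
5 is placed in row 4, leaving (4,2) = 4.
Column 2 already has 4; hence (5,2) = 1.
1 is placed in column 3; hence (5,3) = 4.
Row 6 already has 6, so (6,2) = 5.
The full grid is 4 3 2 5 6 1 / 3 6 1 2 4 5 / 5 2 3 6 1 4 / 6 4 5 1 3 2 / 2 1 4 3 5 6 / 1 5 6 4 2 3.

4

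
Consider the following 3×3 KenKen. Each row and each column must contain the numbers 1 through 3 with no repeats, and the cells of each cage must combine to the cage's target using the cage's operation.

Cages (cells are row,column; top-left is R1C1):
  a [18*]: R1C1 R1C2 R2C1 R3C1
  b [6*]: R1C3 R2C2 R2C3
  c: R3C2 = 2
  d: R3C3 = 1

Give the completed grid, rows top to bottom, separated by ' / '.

1 3 2 / 2 1 3 / 3 2 1

Cage a has product 18, leaving R1C2 = 3.
Cage c is a single given cell; hence R3C2 = 2.
Cage d is a single given cell; hence R3C3 = 1.
Column 3 already has 1; hence R1C3 = 2.
2 is placed in column 2; hence R2C2 = 1.
Cage b needs product 6, leaving R2C3 = 3.
Row 3 now contains 1, leaving R3C1 = 3.
2 is placed in row 1, which forces R1C1 = 1.
Row 2 already has 1, so R2C1 = 2.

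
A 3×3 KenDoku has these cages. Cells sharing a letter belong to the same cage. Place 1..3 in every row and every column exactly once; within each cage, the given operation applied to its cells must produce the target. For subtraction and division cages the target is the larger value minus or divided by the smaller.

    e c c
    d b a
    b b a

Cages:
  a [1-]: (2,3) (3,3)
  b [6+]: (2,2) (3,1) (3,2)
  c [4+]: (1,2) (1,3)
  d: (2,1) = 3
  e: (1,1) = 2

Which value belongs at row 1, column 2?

Cage e is given, leaving (1,1) = 2.
Cage d is given, so (2,1) = 3.
Column 1 now contains 3, so (3,1) = 1.
The 3 cells of cage b must have sum 6, so (2,2) = 2.
Row 2 now contains 2; hence (2,3) = 1.
The 3 cells of cage b must have sum 6, so (3,2) = 3.
Row 3 already has 3; hence (3,3) = 2.
Column 2 already has 3, which forces (1,2) = 1.
Column 3 now contains 1; hence (1,3) = 3.
Filled in: 2 1 3 / 3 2 1 / 1 3 2.

1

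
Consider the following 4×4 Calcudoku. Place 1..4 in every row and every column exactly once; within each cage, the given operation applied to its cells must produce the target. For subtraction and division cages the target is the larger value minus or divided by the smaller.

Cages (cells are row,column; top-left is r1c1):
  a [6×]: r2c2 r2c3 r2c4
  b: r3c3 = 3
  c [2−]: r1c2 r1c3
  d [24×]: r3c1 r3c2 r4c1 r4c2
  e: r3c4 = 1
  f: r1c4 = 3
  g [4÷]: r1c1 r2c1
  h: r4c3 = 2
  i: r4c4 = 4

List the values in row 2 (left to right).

Cage f is a single given cell; hence r1c4 = 3.
Cage b is given, which forces r3c3 = 3.
Cage e is a single given cell; hence r3c4 = 1.
Cage h is given, which forces r4c3 = 2.
Cage i is a single given cell, so r4c4 = 4.
Cage c's pair has difference 2, leaving r1c2 = 2.
Cage c needs two cells with difference 2, which forces r1c3 = 4.
Cage a has product 6; hence r2c2 = 3.
Column 3 already has 2, which forces r2c3 = 1.
Column 4 now contains 1; hence r2c4 = 2.
Column 2 already has 2, leaving r3c2 = 4.
3 is placed in column 2; hence r4c2 = 1.
Row 1 already has 4, leaving r1c1 = 1.
Row 2 now contains 1, which forces r2c1 = 4.
Row 3 already has 4; hence r3c1 = 2.
Row 4 already has 1, which forces r4c1 = 3.
Completed grid: 1 2 4 3 / 4 3 1 2 / 2 4 3 1 / 3 1 2 4.

4 3 1 2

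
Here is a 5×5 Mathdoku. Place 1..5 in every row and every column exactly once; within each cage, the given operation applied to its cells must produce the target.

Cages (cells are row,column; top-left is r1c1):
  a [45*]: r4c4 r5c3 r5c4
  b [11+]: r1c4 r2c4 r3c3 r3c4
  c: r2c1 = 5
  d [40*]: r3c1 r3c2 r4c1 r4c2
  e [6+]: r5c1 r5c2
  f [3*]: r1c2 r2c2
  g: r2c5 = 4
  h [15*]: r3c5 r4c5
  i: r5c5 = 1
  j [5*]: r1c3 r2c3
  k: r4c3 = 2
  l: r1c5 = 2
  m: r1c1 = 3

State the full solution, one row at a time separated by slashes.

Cage m is given, leaving r1c1 = 3.
Row 1 now contains 3, leaving r1c2 = 1.
1 is placed in row 1, so r1c3 = 5.
Cage l is given, which forces r1c5 = 2.
Cage c is given; hence r2c1 = 5.
Column 2 already has 1; hence r2c2 = 3.
Column 3 already has 5; hence r2c3 = 1.
G is a freebie, leaving r2c5 = 4.
Cage k is given, leaving r4c3 = 2.
The 3 cells of cage a must have product 45, leaving r4c4 = 3.
Row 4 already has 3; hence r4c5 = 5.
Cage a has product 45, which forces r5c3 = 3.
The 3 cells of cage a must have product 45, so r5c4 = 5.
I is a freebie; hence r5c5 = 1.
Row 1 already has 2, leaving r1c4 = 4.
4 is placed in row 2, so r2c4 = 2.
The 4 cells of cage d must have product 40; hence r3c1 = 2.
Cage d has product 40; hence r3c2 = 5.
Column 3 now contains 3; hence r3c3 = 4.
Cage b needs sum 11, which forces r3c4 = 1.
5 is placed in column 5, leaving r3c5 = 3.
Cage d needs product 40, which forces r4c1 = 1.
Row 4 already has 5, so r4c2 = 4.
2 is placed in column 1, leaving r5c1 = 4.
Column 2 already has 4, which forces r5c2 = 2.

3 1 5 4 2 / 5 3 1 2 4 / 2 5 4 1 3 / 1 4 2 3 5 / 4 2 3 5 1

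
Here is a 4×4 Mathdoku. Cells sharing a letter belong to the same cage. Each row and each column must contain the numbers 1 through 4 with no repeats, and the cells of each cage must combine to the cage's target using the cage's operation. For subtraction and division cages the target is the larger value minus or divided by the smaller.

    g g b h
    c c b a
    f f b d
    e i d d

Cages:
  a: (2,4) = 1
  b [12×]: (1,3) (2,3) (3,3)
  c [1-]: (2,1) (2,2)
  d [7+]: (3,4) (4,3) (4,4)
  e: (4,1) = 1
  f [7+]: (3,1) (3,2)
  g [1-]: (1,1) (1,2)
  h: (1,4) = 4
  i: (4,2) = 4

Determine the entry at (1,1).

Cage h is given; hence (1,4) = 4.
Cage a is given, leaving (2,4) = 1.
E is a freebie, which forces (4,1) = 1.
Cage i is a single given cell, leaving (4,2) = 4.
Cage f's pair has sum 7, leaving (3,1) = 4.
4 is placed in column 2; hence (3,2) = 3.
Row 3 now contains 3; hence (3,3) = 1.
Cage d has sum 7; hence (3,4) = 2.
Cage d needs sum 7, which forces (4,3) = 2.
The 3 cells of cage d must have sum 7, which forces (4,4) = 3.
Column 3 now contains 1, which forces (1,3) = 3.
Cage c needs two cells with difference 1; hence (2,1) = 3.
3 is placed in column 2, so (2,2) = 2.
Cage b needs product 12; hence (2,3) = 4.
Row 1 now contains 3, which forces (1,1) = 2.
Column 2 now contains 2, which forces (1,2) = 1.
The full grid is 2 1 3 4 / 3 2 4 1 / 4 3 1 2 / 1 4 2 3.

2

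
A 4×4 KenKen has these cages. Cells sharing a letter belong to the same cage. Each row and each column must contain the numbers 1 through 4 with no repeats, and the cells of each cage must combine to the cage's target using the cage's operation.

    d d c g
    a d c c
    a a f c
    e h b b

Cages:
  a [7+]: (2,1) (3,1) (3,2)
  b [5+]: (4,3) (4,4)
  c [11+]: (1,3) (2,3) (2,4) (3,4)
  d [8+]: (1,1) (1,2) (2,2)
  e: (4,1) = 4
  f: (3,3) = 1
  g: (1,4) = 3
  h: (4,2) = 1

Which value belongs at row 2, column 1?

2

Cage g is a single given cell, so (1,4) = 3.
F is a freebie, which forces (3,3) = 1.
Cage e is a single given cell, so (4,1) = 4.
Cage h is given; hence (4,2) = 1.
Row 4 now contains 1; hence (4,4) = 2.
Cage d needs sum 8; hence (1,2) = 4.
4 is placed in row 1, which forces (1,3) = 2.
Column 3 already has 2; hence (2,3) = 4.
The 4 cells of cage c must have sum 11, which forces (2,4) = 1.
Column 2 now contains 4, so (3,2) = 2.
2 is placed in column 4; hence (3,4) = 4.
Row 4 now contains 2, leaving (4,3) = 3.
Row 1 already has 2, leaving (1,1) = 1.
Row 2 already has 1, which forces (2,1) = 2.
Column 2 now contains 2, so (2,2) = 3.
Row 3 now contains 2, leaving (3,1) = 3.
Completed grid: 1 4 2 3 / 2 3 4 1 / 3 2 1 4 / 4 1 3 2.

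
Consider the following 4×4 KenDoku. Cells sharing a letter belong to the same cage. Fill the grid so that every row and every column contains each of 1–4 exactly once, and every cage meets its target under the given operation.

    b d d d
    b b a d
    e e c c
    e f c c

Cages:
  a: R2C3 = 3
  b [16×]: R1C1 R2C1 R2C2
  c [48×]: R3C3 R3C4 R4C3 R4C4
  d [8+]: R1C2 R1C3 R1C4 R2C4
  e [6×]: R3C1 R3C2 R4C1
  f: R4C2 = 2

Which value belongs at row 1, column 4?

A is a freebie, leaving R2C3 = 3.
Cage f is a single given cell, leaving R4C2 = 2.
The 3 cells of cage b must have product 16, which forces R1C1 = 4.
Cage b needs product 16, leaving R2C1 = 1.
2 is placed in column 2, leaving R2C2 = 4.
Row 2 now contains 1, leaving R2C4 = 2.
Cage e needs product 6; hence R3C1 = 2.
Column 1 already has 1, leaving R4C1 = 3.
Row 4 already has 3, which forces R4C4 = 4.
The 4 cells of cage d must have sum 8; hence R1C3 = 2.
Cage e has product 6, leaving R3C2 = 1.
The 4 cells of cage c must have product 48; hence R3C3 = 4.
Column 4 already has 4, leaving R3C4 = 3.
4 is placed in row 4, so R4C3 = 1.
1 is placed in column 2; hence R1C2 = 3.
Column 4 already has 3; hence R1C4 = 1.
Completed grid: 4 3 2 1 / 1 4 3 2 / 2 1 4 3 / 3 2 1 4.

1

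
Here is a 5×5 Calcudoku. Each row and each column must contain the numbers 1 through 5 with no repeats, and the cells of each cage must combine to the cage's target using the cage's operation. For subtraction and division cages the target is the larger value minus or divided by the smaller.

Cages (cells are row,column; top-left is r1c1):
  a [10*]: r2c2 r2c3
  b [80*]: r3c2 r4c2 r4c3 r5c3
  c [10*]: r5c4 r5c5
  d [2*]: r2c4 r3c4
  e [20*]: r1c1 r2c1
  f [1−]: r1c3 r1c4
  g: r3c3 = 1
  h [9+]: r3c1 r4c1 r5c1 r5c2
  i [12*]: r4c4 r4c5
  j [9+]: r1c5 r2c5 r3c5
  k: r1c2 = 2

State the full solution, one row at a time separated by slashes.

5 2 3 4 1 / 4 5 2 1 3 / 3 4 1 2 5 / 2 1 5 3 4 / 1 3 4 5 2

K is a freebie, which forces r1c2 = 2.
2 is placed in column 2, so r2c2 = 5.
5 is placed in row 2, which forces r2c3 = 2.
Row 2 already has 2, which forces r2c4 = 1.
Cage g is given, so r3c3 = 1.
Column 4 now contains 1; hence r3c4 = 2.
Column 4 now contains 2, so r5c4 = 5.
Row 5 now contains 5, leaving r5c5 = 2.
Cage e needs two cells with product 20, so r1c1 = 5.
The 3 cells of cage j must have sum 9, so r1c5 = 1.
5 is placed in row 2, leaving r2c1 = 4.
Cage j has sum 9, leaving r2c5 = 3.
Column 1 now contains 4, so r3c1 = 3.
1 is placed in row 3, leaving r3c2 = 4.
Cage j needs sum 9, so r3c5 = 5.
The 4 cells of cage b must have product 80, leaving r4c2 = 1.
The 4 cells of cage b must have product 80, leaving r4c3 = 5.
3 is placed in column 5, so r4c5 = 4.
3 is placed in column 1, leaving r5c1 = 1.
Column 2 already has 1; hence r5c2 = 3.
Row 5 now contains 5; hence r5c3 = 4.
Column 3 now contains 4; hence r1c3 = 3.
Cage f's pair has difference 1, leaving r1c4 = 4.
1 is placed in row 4, leaving r4c1 = 2.
Row 4 now contains 4, which forces r4c4 = 3.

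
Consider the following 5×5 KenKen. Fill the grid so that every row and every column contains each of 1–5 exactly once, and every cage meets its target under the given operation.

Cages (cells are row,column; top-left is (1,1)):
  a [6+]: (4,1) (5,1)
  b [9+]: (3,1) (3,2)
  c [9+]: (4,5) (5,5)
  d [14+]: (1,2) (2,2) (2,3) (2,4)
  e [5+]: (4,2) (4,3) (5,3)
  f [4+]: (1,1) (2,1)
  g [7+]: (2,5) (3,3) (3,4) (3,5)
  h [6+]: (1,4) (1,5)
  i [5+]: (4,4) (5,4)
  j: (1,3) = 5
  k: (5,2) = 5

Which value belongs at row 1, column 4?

Cage j is a single given cell, which forces (1,3) = 5.
Cage g has sum 7, which forces (2,5) = 1.
Cage k is given; hence (5,2) = 5.
Row 5 now contains 5, leaving (5,5) = 4.
Cage f needs two cells with sum 4; hence (1,1) = 1.
The two cells of cage h must have sum 6, which forces (1,4) = 4.
Column 5 already has 4, leaving (1,5) = 2.
1 is placed in row 2, which forces (2,1) = 3.
Cage d has sum 14, which forces (2,4) = 5.
Cage b's pair has sum 9, which forces (3,1) = 5.
Column 2 already has 5, which forces (3,2) = 4.
2 is placed in column 5, leaving (3,5) = 3.
Column 1 now contains 5; hence (4,1) = 4.
Column 5 already has 4, which forces (4,5) = 5.
Column 1 now contains 1; hence (5,1) = 2.
2 is placed in row 5; hence (5,3) = 1.
Row 5 now contains 1, so (5,4) = 3.
Row 1 now contains 2; hence (1,2) = 3.
4 is placed in column 2; hence (2,2) = 2.
The 4 cells of cage d must have sum 14, which forces (2,3) = 4.
1 is placed in column 3, so (3,3) = 2.
The 4 cells of cage g must have sum 7; hence (3,4) = 1.
The 3 cells of cage e must have sum 5, leaving (4,2) = 1.
1 is placed in column 3, leaving (4,3) = 3.
Column 4 now contains 3; hence (4,4) = 2.
Completed grid: 1 3 5 4 2 / 3 2 4 5 1 / 5 4 2 1 3 / 4 1 3 2 5 / 2 5 1 3 4.

4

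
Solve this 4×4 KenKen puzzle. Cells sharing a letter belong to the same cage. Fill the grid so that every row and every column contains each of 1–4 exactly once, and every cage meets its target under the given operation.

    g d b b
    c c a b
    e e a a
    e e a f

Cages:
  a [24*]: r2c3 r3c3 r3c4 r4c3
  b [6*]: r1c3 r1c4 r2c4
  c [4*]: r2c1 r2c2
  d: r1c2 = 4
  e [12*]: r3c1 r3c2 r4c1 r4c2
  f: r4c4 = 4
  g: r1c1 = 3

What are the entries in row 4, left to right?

G is a freebie, which forces r1c1 = 3.
Cage d is a single given cell, which forces r1c2 = 4.
Column 2 already has 4, which forces r2c2 = 1.
Cage f is a single given cell, so r4c4 = 4.
1 is placed in row 2, which forces r2c1 = 4.
Cage b has product 6, leaving r2c4 = 3.
Row 2 now contains 3; hence r2c3 = 2.
Cage a needs product 24, which forces r3c3 = 4.
Cage a has product 24, which forces r3c4 = 1.
Cage a has product 24, which forces r4c3 = 3.
Column 3 already has 2, which forces r1c3 = 1.
Column 4 already has 1, which forces r1c4 = 2.
Row 3 now contains 1, leaving r3c1 = 2.
Cage e has product 12, so r3c2 = 3.
The 4 cells of cage e must have product 12, so r4c1 = 1.
3 is placed in row 4, so r4c2 = 2.
The full grid is 3 4 1 2 / 4 1 2 3 / 2 3 4 1 / 1 2 3 4.

1 2 3 4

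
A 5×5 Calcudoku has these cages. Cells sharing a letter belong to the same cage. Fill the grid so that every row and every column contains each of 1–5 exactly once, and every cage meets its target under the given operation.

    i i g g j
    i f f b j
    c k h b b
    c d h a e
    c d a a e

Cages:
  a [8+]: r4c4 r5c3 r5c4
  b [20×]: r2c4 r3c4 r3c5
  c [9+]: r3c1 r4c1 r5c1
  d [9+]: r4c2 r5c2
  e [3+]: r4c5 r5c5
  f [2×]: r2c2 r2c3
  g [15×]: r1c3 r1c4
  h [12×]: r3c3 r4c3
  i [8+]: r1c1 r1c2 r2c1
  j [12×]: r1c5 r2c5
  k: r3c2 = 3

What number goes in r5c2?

4

Cage k is a single given cell, so r3c2 = 3.
3 is placed in row 3, so r3c3 = 4.
Column 3 now contains 4, which forces r4c3 = 3.
Column 3 now contains 3, so r1c3 = 5.
Cage g's pair has product 15, which forces r1c4 = 3.
Row 1 already has 3; hence r1c5 = 4.
Column 5 now contains 4, leaving r2c5 = 3.
Cage c has sum 9; hence r5c1 = 3.
Cage i has sum 8; hence r2c1 = 5.
Cage c has sum 9, which forces r3c1 = 2.
Cage c has sum 9, so r4c1 = 4.
Row 4 now contains 4, which forces r4c2 = 5.
Column 2 now contains 5, leaving r5c2 = 4.
2 is placed in column 1, leaving r1c1 = 1.
Cage i has sum 8, leaving r1c2 = 2.
2 is placed in column 2, which forces r2c2 = 1.
Row 2 already has 1; hence r2c3 = 2.
Cage b needs product 20, leaving r2c4 = 4.
Column 3 now contains 2, which forces r5c3 = 1.
Cage a has sum 8, leaving r5c4 = 5.
1 is placed in row 5, so r5c5 = 2.
5 is placed in column 4, so r3c4 = 1.
Cage b needs product 20, so r3c5 = 5.
Cage a has sum 8, which forces r4c4 = 2.
Column 5 already has 2; hence r4c5 = 1.
Completed grid: 1 2 5 3 4 / 5 1 2 4 3 / 2 3 4 1 5 / 4 5 3 2 1 / 3 4 1 5 2.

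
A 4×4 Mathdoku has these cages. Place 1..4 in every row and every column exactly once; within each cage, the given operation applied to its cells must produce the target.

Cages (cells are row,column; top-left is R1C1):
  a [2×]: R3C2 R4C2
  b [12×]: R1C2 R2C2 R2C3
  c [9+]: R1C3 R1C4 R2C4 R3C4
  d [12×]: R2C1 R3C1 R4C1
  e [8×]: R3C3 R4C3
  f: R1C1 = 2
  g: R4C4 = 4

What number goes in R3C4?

3

Cage f is given; hence R1C1 = 2.
G is a freebie, so R4C4 = 4.
Cage c needs sum 9, leaving R1C3 = 3.
Cage c has sum 9, which forces R1C4 = 1.
Cage e needs two cells with product 8, so R3C3 = 4.
4 is placed in row 4, leaving R4C3 = 2.
1 is placed in row 1; hence R1C2 = 4.
Cage d has product 12, which forces R2C1 = 4.
Cage b has product 12, so R2C2 = 3.
Column 3 already has 4, which forces R2C3 = 1.
Row 2 now contains 3, which forces R2C4 = 2.
The two cells of cage a must have product 2, so R3C2 = 2.
Column 4 now contains 2; hence R3C4 = 3.
Row 4 already has 2, leaving R4C2 = 1.
Row 3 already has 3, leaving R3C1 = 1.
Row 4 already has 1; hence R4C1 = 3.
Filled in: 2 4 3 1 / 4 3 1 2 / 1 2 4 3 / 3 1 2 4.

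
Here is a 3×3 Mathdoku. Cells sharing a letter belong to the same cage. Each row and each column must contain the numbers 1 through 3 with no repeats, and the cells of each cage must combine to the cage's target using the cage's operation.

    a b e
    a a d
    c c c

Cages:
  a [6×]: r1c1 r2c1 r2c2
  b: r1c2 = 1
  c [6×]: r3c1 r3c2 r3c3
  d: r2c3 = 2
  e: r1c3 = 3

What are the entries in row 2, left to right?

B is a freebie, so r1c2 = 1.
Cage e is given; hence r1c3 = 3.
D is a freebie, leaving r2c3 = 2.
Column 3 already has 2, which forces r3c3 = 1.
3 is placed in row 1; hence r1c1 = 2.
Cage a needs product 6, which forces r2c1 = 1.
Row 2 already has 2, leaving r2c2 = 3.
Column 1 now contains 2, so r3c1 = 3.
3 is placed in column 2, leaving r3c2 = 2.
Completed grid: 2 1 3 / 1 3 2 / 3 2 1.

1 3 2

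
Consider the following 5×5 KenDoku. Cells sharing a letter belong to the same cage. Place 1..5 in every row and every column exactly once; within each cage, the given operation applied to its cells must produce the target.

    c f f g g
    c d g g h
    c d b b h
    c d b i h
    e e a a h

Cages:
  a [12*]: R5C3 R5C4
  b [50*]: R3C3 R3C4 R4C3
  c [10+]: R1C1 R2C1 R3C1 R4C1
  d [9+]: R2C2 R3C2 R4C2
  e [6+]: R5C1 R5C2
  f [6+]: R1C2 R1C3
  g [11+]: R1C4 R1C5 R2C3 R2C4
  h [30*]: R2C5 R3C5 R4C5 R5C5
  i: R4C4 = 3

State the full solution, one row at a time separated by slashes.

3 5 1 2 4 / 2 3 4 1 5 / 1 4 2 5 3 / 4 2 5 3 1 / 5 1 3 4 2

Cage b needs product 50; hence R3C3 = 2.
Cage b needs product 50, which forces R3C4 = 5.
Cage b needs product 50; hence R4C3 = 5.
Cage i is given, which forces R4C4 = 3.
3 is placed in column 4, which forces R5C4 = 4.
Row 5 now contains 4, which forces R5C3 = 3.
The 4 cells of cage g must have sum 11, so R1C5 = 4.
3 is placed in column 3; hence R2C3 = 4.
The two cells of cage f must have sum 6, leaving R1C2 = 5.
Row 1 now contains 4; hence R1C3 = 1.
Row 1 already has 1, which forces R1C4 = 2.
2 is placed in column 4, leaving R2C4 = 1.
Column 2 already has 5, leaving R5C2 = 1.
2 is placed in row 1, leaving R1C1 = 3.
Cage c has sum 10; hence R2C1 = 2.
2 is placed in row 2, which forces R2C2 = 3.
Row 2 now contains 3, leaving R2C5 = 5.
Column 2 already has 3, leaving R3C2 = 4.
Column 2 now contains 4, which forces R4C2 = 2.
Row 4 now contains 2, leaving R4C5 = 1.
Row 5 now contains 1, leaving R5C1 = 5.
Column 5 now contains 5, leaving R5C5 = 2.
4 is placed in row 3; hence R3C1 = 1.
Column 5 now contains 1; hence R3C5 = 3.
Row 4 now contains 1, so R4C1 = 4.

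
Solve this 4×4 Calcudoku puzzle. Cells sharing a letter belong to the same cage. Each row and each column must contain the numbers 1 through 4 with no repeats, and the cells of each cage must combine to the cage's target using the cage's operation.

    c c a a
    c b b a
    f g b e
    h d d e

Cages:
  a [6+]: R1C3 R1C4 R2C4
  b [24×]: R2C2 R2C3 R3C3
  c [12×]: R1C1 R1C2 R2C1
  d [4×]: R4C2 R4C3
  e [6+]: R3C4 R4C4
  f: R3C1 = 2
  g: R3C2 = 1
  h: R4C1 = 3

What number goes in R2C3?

Cage f is given, so R3C1 = 2.
Cage g is a single given cell, which forces R3C2 = 1.
Row 3 already has 2; hence R3C4 = 4.
H is a freebie; hence R4C1 = 3.
1 is placed in column 2, so R4C2 = 4.
Row 4 already has 4; hence R4C3 = 1.
Column 4 already has 4, which forces R4C4 = 2.
The 3 cells of cage c must have product 12, so R1C2 = 3.
Cage a needs sum 6; hence R1C3 = 2.
Row 1 already has 3, which forces R1C4 = 1.
Cage b needs product 24, leaving R2C2 = 2.
Cage b needs product 24, leaving R2C3 = 4.
1 is placed in column 4, so R2C4 = 3.
Row 3 now contains 4, which forces R3C3 = 3.
1 is placed in row 1; hence R1C1 = 4.
Row 2 already has 4, leaving R2C1 = 1.
The full grid is 4 3 2 1 / 1 2 4 3 / 2 1 3 4 / 3 4 1 2.

4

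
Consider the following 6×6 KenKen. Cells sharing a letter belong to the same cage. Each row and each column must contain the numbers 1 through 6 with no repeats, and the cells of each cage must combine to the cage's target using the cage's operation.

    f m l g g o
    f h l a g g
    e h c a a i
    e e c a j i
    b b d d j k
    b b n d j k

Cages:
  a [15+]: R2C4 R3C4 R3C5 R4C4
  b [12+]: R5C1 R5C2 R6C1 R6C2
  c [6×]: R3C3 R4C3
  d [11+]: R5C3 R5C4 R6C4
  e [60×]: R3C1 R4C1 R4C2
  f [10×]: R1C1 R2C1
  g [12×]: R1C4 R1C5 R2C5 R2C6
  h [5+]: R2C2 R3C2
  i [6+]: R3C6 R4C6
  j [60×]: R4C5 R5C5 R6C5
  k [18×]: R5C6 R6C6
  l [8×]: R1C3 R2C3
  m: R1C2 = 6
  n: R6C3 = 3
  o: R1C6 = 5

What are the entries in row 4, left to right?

4 5 1 3 6 2

M is a freebie, which forces R1C2 = 6.
Cage o is given, leaving R1C6 = 5.
Cage n is a single given cell, so R6C3 = 3.
Row 6 now contains 3; hence R6C6 = 6.
5 is placed in row 1, leaving R1C1 = 2.
2 is placed in row 1; hence R1C3 = 4.
Cage f's pair has product 10, so R2C1 = 5.
4 is placed in column 3, which forces R2C3 = 2.
Column 6 now contains 6, which forces R5C6 = 3.
The 3 cells of cage e must have product 60, which forces R4C2 = 5.
Cage b needs sum 12, leaving R5C1 = 6.
Cage b has sum 12; hence R5C2 = 1.
Row 5 already has 1, leaving R5C3 = 5.
The 4 cells of cage b must have sum 12, so R6C1 = 1.
Cage b needs sum 12, so R6C2 = 4.
Column 2 already has 4; hence R2C2 = 3.
Column 2 already has 4, leaving R3C2 = 2.
Row 3 already has 2, which forces R3C6 = 4.
Column 6 now contains 4, so R4C6 = 2.
Cage d needs sum 11; hence R5C4 = 4.
4 is placed in row 5, which forces R5C5 = 2.
Cage d needs sum 11, which forces R6C4 = 2.
Cage j needs product 60, so R6C5 = 5.
Cage g needs product 12, leaving R2C5 = 4.
Column 6 now contains 4, which forces R2C6 = 1.
Row 3 already has 4; hence R3C1 = 3.
The 4 cells of cage a must have sum 15, so R3C4 = 5.
Cage e needs product 60, which forces R4C1 = 4.
Cage j needs product 60, so R4C5 = 6.
1 is placed in row 2, which forces R2C4 = 6.
Cage c's pair has product 6; hence R3C3 = 6.
Column 5 now contains 6, so R3C5 = 1.
6 is placed in row 4; hence R4C3 = 1.
Cage a needs sum 15, leaving R4C4 = 3.
Column 4 already has 3; hence R1C4 = 1.
1 is placed in column 5; hence R1C5 = 3.
Filled in: 2 6 4 1 3 5 / 5 3 2 6 4 1 / 3 2 6 5 1 4 / 4 5 1 3 6 2 / 6 1 5 4 2 3 / 1 4 3 2 5 6.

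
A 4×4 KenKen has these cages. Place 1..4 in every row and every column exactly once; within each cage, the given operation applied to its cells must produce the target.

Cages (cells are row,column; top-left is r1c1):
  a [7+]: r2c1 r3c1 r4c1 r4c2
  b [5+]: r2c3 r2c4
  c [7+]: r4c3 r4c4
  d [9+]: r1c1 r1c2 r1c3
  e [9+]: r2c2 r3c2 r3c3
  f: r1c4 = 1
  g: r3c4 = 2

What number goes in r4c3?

4

F is a freebie, leaving r1c4 = 1.
Cage g is given, leaving r3c4 = 2.
The 4 cells of cage a must have sum 7; hence r4c2 = 1.
The 3 cells of cage e must have sum 9, leaving r2c2 = 2.
2 is placed in row 2, so r2c3 = 1.
Row 2 now contains 1; hence r2c1 = 3.
Cage b needs two cells with sum 5; hence r2c4 = 4.
The 4 cells of cage a must have sum 7, leaving r3c1 = 1.
Cage a has sum 7, so r4c1 = 2.
Column 4 already has 4, so r4c4 = 3.
Column 1 already has 2, so r1c1 = 4.
The 3 cells of cage d must have sum 9; hence r1c2 = 3.
Cage d needs sum 9, which forces r1c3 = 2.
Column 2 now contains 3, leaving r3c2 = 4.
Row 3 now contains 4, so r3c3 = 3.
Row 4 already has 3; hence r4c3 = 4.
The full grid is 4 3 2 1 / 3 2 1 4 / 1 4 3 2 / 2 1 4 3.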